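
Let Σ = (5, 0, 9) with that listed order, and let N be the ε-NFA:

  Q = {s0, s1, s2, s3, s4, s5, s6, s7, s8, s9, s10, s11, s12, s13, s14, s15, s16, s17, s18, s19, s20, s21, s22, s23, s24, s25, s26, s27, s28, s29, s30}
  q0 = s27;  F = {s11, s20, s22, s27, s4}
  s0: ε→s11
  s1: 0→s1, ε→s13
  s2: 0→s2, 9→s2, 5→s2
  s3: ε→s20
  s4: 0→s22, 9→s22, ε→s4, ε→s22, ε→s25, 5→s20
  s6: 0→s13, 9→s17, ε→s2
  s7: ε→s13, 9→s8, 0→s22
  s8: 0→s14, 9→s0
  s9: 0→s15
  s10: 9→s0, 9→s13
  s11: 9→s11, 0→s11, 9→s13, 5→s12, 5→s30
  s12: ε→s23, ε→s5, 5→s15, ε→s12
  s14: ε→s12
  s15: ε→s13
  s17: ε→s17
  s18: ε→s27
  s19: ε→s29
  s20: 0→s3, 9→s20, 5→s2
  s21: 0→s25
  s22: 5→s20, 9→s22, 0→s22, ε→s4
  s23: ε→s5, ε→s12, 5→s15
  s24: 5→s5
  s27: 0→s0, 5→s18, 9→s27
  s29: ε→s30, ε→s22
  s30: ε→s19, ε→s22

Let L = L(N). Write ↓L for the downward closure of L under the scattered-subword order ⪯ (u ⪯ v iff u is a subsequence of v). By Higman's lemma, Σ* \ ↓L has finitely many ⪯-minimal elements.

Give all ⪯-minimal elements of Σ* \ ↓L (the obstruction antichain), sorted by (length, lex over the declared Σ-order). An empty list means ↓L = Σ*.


|Q|=31, |F|=5, |δ|=57 (23 ε).
min D↑ (5 st, q0=0, F={4}): 0:5→0,0→1,9→0 1:5→2,0→1,9→1 2:5→3,0→2,9→2 3:5→4,0→3,9→3 4:5→4,0→4,9→4 (ε-aug+det+¬).
'0555': |S_i|=[18, 16, 14, 5, 1] end={s2} — reject; 4/4 deletions ∈↓L.
1 obstructions.

Antichain: [0555].


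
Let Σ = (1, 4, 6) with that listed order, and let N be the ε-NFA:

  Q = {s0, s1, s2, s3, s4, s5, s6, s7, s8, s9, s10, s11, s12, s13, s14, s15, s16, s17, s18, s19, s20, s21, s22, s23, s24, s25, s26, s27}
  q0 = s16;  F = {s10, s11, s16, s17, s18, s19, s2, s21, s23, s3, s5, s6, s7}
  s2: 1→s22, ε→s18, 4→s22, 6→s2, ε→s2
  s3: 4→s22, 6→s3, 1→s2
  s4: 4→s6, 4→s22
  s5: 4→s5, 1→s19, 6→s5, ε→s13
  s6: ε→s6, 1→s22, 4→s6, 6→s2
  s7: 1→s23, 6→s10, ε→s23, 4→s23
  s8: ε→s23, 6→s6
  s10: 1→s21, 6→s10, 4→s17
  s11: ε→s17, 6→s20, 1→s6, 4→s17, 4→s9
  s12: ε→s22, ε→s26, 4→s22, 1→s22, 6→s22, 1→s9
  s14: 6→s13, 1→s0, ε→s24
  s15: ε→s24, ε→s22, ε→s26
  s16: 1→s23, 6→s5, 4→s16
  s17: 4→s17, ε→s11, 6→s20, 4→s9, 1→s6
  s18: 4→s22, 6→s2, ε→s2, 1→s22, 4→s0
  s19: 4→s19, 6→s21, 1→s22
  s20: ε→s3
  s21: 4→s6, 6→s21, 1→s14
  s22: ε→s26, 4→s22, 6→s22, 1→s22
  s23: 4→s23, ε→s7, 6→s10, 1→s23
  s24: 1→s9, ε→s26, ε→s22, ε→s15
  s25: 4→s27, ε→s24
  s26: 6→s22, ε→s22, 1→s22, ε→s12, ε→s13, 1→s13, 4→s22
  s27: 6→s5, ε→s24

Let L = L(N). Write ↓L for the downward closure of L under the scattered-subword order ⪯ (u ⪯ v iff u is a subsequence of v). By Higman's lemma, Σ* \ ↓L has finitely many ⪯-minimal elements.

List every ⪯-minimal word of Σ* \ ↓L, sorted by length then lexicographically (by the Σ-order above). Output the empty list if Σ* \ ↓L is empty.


|Q|=28, |F|=13, |δ|=87 (26 ε).
min D↑ (11 st, q0=0, F={7}): 0:1→1,4→0,6→2 1:1→1,4→1,6→3 2:1→4,4→2,6→2 3:1→5,4→6,6→3 4:1→7,4→4,6→5 5:1→7,4→8,6→5 6:1→8,4→6,6→9 7:1→7,4→7,6→7 8:1→7,4→8,6→10 9:1→10,4→7,6→9 10:1→7,4→7,6→10 [Hopcroft].
'611': |S_i|=[23, 20, 14, 9] end={s0,s12,s13,s14,s15,s22,s24,s26,s9} — reject; 3/3 del acc.
'16464': run [23, 21, 18, 13, 10, 6] end={s0,s12,s13,s22,s26,s9} — reject; 5/5 deletions ∈↓L.
2 minimals (antichain).

A = [611, 16464].


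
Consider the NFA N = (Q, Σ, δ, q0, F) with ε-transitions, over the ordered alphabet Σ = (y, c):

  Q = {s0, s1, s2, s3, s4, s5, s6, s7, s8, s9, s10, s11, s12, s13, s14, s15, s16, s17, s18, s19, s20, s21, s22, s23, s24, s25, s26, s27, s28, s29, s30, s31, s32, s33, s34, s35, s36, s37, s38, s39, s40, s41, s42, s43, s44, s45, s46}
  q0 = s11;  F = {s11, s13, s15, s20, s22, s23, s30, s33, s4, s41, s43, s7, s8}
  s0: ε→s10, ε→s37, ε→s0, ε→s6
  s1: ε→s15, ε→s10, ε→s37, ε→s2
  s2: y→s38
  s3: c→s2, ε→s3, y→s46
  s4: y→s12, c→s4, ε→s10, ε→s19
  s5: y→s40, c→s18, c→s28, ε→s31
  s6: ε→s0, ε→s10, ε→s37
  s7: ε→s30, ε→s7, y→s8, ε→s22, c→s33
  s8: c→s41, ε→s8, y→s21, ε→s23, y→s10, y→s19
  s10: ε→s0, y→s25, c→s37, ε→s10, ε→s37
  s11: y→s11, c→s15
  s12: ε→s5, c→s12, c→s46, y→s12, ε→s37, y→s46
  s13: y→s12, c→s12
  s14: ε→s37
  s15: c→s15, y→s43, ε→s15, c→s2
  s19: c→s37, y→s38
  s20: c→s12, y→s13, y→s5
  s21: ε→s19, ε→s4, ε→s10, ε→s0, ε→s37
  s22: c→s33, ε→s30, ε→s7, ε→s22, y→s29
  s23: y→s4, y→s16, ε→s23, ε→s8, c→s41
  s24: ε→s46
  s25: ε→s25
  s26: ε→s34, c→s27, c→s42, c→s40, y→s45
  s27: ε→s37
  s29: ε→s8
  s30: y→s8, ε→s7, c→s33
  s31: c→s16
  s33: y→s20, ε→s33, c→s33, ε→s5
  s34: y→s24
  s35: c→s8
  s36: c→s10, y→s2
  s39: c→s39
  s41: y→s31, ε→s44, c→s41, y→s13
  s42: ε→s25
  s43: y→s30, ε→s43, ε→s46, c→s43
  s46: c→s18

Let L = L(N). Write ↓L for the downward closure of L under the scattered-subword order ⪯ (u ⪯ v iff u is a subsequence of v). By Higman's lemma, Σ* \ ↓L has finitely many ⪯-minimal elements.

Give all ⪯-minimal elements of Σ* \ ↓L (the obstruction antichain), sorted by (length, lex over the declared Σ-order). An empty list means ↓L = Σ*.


|Q|=47, |F|=13, |δ|=106 (49 ε).
min D↑ (11 st, q0=0, F={9}): 0:y→0,c→1 1:y→2,c→1 2:y→3,c→2 3:y→4,c→5 4:y→6,c→7 5:y→8,c→5 6:y→9,c→6 7:y→10,c→7 8:y→10,c→9 9:y→9,c→9 10:y→9,c→9 (ε-aug+det+¬).
'cyyyyy': N↓-sim [32, 31, 29, 28, 24, 18, 11] end={s12,s16,s18,s25,s28,s31,s37,s38,s40,s46,s5} rej; 6/6 deletions ∈↓L.
'cyycyc': |S_i|=[32, 31, 29, 28, 21, 13, 9] end={s12,s16,s18,s28,s31,s37,s40,s46,s5} rej; 6/6 del acc.
2 words, ⪯-incomp.

A = [cyyyyy, cyycyc].


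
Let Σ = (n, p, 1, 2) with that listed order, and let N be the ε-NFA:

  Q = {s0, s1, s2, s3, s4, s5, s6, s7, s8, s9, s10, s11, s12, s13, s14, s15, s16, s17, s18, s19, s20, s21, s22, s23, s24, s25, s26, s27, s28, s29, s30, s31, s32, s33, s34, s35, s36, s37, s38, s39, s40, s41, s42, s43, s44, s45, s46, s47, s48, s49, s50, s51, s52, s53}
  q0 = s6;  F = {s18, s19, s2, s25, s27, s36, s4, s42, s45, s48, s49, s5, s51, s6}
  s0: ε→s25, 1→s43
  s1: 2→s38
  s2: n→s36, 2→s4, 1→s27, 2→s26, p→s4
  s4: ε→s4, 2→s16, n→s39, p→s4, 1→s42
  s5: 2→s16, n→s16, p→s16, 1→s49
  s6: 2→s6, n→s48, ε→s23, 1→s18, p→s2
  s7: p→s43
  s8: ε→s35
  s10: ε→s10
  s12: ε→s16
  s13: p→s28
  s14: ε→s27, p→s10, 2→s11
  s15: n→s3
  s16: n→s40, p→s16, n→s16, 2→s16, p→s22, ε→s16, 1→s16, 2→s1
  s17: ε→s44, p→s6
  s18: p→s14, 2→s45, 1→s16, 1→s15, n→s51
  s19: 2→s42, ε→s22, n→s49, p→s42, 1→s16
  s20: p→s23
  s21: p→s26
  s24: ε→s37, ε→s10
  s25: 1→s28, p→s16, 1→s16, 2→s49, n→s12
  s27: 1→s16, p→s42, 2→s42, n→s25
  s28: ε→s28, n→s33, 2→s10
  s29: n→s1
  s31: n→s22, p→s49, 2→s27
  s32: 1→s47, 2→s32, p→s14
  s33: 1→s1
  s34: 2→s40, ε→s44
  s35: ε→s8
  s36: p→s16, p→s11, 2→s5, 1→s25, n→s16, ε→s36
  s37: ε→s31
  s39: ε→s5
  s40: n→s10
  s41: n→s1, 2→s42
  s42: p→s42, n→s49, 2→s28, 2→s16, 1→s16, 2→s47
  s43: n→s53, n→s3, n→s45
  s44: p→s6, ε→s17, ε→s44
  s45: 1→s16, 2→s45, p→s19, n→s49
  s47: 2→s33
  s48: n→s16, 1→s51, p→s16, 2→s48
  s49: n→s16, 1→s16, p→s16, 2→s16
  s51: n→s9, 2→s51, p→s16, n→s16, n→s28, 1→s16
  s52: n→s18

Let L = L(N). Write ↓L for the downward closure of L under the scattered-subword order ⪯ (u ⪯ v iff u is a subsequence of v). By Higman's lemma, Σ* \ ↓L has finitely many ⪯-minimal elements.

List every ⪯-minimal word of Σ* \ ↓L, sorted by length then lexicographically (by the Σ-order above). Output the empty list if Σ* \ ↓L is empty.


A = [nn, np, 11, pp2, p22, 12n2].

|Q|=54, |F|=14, |δ|=121 (20 ε).
min D↑ (15 st, q0=0, F={4}): 0:n→1,p→2,1→3,2→0 1:n→4,p→4,1→5,2→1 2:n→6,p→7,1→8,2→7 3:n→5,p→8,1→4,2→9 4:n→4,p→4,1→4,2→4 5:n→4,p→4,1→4,2→5 6:n→4,p→4,1→10,2→11 7:n→11,p→7,1→12,2→4 8:n→10,p→12,1→4,2→12 9:n→13,p→14,1→4,2→9 10:n→4,p→4,1→4,2→13 11:n→4,p→4,1→13,2→4 12:n→13,p→12,1→4,2→4 13:n→4,p→4,1→4,2→4 14:n→13,p→12,1→4,2→12 (ε-aug+det+¬).
'nn': |S_i|=[32, 19, 10] end={s1,s10,s12,s16,s22,s28,s33,s38,s40,s9} ∉↓L; 2/2 deletions ∈↓L.
'np': |S_i|=[32, 19, 7] end={s1,s10,s11,s16,s22,s38,s40} rej; 2/2 single-dels accept.
'11': N↓-sim [32, 23, 10] end={s1,s10,s15,s16,s22,s28,s3,s33,s38,s40} ∉↓L; 2/2 deletions ∈↓L.
'pp2': run [32, 23, 15, 9] end={s1,s10,s16,s22,s28,s33,s38,s40,s47} — reject; 3/3 deletions ∈↓L.
'p22': |S_i|=[32, 23, 16, 9] end={s1,s10,s16,s22,s28,s33,s38,s40,s47} — reject; 3/3 single-dels accept.
'12n2': N↓-sim [32, 23, 16, 10, 6] end={s1,s10,s16,s22,s38,s40} rej; 4/4 deletions ∈↓L.
6 words, ⪯-incomp.


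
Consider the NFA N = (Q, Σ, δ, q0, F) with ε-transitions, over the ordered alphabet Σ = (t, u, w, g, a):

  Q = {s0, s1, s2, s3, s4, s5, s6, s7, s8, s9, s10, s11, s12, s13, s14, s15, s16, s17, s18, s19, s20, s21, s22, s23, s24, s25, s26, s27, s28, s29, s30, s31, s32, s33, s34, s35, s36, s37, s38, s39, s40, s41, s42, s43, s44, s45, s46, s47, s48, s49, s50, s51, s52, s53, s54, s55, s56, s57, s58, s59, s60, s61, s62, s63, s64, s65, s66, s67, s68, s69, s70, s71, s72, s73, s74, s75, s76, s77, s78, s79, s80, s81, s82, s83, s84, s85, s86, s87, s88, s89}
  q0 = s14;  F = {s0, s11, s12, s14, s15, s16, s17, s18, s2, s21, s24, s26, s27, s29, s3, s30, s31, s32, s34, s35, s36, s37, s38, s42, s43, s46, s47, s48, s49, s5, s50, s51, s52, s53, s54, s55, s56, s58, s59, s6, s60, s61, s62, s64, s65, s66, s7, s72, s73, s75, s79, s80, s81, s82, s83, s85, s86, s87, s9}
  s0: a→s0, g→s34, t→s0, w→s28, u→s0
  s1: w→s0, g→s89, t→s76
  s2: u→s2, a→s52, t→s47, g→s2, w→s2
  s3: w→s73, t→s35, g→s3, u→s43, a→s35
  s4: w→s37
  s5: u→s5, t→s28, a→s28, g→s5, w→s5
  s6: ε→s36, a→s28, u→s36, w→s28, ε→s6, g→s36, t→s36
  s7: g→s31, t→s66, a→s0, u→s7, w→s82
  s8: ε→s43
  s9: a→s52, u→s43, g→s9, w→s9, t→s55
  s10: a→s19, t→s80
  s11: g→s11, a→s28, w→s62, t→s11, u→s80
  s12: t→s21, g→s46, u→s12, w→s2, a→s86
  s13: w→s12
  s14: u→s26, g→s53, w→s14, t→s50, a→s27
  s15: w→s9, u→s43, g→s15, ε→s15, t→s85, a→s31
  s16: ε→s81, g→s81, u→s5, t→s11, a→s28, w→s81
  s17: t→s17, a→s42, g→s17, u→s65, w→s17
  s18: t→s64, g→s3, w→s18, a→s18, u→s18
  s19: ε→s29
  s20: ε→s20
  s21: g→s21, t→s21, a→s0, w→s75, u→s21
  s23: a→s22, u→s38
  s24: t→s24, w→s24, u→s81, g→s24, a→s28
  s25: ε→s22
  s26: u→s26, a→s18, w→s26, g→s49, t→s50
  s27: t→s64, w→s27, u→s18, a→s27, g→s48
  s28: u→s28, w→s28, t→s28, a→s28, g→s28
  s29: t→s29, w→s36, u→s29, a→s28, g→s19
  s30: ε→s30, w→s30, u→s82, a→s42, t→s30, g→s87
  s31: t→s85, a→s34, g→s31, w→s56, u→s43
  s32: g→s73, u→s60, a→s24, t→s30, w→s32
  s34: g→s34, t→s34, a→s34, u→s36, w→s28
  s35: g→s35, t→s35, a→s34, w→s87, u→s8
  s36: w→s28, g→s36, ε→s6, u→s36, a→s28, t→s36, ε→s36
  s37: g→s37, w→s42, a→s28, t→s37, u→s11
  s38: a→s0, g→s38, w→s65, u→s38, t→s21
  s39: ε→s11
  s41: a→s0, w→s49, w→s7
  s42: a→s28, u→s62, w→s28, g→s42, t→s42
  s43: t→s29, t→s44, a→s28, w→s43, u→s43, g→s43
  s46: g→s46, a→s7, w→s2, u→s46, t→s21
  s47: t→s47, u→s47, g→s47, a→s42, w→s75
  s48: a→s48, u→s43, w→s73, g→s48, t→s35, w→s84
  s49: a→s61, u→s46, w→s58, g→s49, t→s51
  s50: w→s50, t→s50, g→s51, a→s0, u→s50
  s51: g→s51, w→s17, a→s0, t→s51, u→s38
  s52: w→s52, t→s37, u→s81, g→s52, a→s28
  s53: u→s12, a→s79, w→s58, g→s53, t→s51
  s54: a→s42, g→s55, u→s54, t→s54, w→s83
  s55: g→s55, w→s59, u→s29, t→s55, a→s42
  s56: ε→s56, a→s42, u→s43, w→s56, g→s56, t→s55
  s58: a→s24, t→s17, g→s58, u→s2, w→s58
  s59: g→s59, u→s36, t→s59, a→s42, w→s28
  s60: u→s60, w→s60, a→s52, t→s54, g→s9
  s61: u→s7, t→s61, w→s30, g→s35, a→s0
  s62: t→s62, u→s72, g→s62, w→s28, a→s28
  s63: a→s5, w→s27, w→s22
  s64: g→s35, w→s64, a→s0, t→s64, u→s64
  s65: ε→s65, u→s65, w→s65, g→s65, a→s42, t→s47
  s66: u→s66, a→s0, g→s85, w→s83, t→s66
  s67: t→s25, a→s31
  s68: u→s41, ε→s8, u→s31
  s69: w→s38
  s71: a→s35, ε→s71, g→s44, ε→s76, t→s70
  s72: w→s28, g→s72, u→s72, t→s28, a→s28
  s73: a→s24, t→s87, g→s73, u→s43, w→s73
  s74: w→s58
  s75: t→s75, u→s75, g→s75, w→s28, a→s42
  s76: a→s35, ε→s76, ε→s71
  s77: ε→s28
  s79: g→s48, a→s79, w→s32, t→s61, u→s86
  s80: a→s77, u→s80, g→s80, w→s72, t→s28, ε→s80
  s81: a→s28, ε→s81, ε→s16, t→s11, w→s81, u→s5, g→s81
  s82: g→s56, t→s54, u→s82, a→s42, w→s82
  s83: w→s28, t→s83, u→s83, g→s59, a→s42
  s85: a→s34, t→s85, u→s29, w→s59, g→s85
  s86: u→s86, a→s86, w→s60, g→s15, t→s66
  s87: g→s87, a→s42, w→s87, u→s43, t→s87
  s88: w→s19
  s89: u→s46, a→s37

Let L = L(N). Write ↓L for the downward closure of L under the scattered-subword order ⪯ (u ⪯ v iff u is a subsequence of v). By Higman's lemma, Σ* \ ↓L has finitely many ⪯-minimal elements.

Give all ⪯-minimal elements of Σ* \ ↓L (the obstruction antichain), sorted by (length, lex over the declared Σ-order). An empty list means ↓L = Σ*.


min(Σ*\↓L) = [taw, gwaa, agua, ugaaw, gutww, gwauut].

|Q|=90, |F|=59, |δ|=353 (23 ε).
min D↑ (58 st, q0=0, F={16}): 0:t→1,u→2,w→0,g→3,a→4 1:t→1,u→1,w→1,g→5,a→6 2:t→1,u→2,w→2,g→7,a→8 3:t→5,u→9,w→10,g→3,a→11 4:t→12,u→8,w→4,g→13,a→4 5:t→5,u→14,w→15,g→5,a→6 6:t→6,u→6,w→16,g→17,a→6 7:t→5,u→18,w→10,g→7,a→19 8:t→12,u→8,w→8,g→20,a→8 9:t→21,u→9,w→22,g→18,a→23 10:t→15,u→22,w→10,g→10,a→24 11:t→19,u→23,w→25,g→13,a→11 12:t→12,u→12,w→12,g→26,a→6 13:t→26,u→27,w→28,g→13,a→13 14:t→21,u→14,w→29,g→14,a→6 15:t→15,u→29,w→15,g→15,a→30 16:t→16,u→16,w→16,g→16,a→16 17:t→17,u→31,w→16,g→17,a→17 18:t→21,u→18,w→22,g→18,a→32 19:t→19,u→32,w→33,g→26,a→6 20:t→26,u→27,w→28,g→20,a→26 21:t→21,u→21,w→34,g→21,a→6 22:t→35,u→22,w→22,g→22,a→36 23:t→37,u→23,w→38,g→39,a→23 24:t→24,u→40,w→24,g→24,a→16 25:t→33,u→38,w→25,g→28,a→24 26:t→26,u→27,w→41,g→26,a→17 27:t→42,u→27,w→27,g→27,a→16 28:t→41,u→27,w→28,g→28,a→24 29:t→35,u→29,w→29,g→29,a→30 30:t→30,u→43,w→16,g→30,a→16 31:t→31,u→31,w→16,g→31,a→16 32:t→37,u→32,w→44,g→45,a→6 33:t→33,u→44,w→33,g→41,a→30 34:t→34,u→34,w→16,g→34,a→30 35:t→35,u→35,w→34,g→35,a→30 36:t→46,u→40,w→36,g→36,a→16 37:t→37,u→37,w→47,g→48,a→6 38:t→49,u→38,w→38,g→50,a→36 39:t→48,u→27,w→50,g→39,a→45 40:t→51,u→52,w→40,g→40,a→16 41:t→41,u→27,w→41,g→41,a→30 42:t→42,u→42,w→31,g→42,a→16 43:t→43,u→53,w→16,g→43,a→16 44:t→49,u→44,w→44,g→54,a→30 45:t→48,u→27,w→54,g→45,a→17 46:t→46,u→51,w→30,g→46,a→16 47:t→47,u→47,w→16,g→55,a→30 48:t→48,u→42,w→55,g→48,a→17 49:t→49,u→49,w→47,g→56,a→30 50:t→56,u→27,w→50,g→50,a→36 51:t→51,u→57,w→43,g→51,a→16 52:t→16,u→52,w→52,g→52,a→16 53:t→16,u→53,w→16,g→53,a→16 54:t→56,u→27,w→54,g→54,a→30 55:t→55,u→31,w→16,g→55,a→30 56:t→56,u→42,w→55,g→56,a→30 57:t→16,u→57,w→53,g→57,a→16 [Hopcroft].
'taw': run [65, 44, 9, 1] end={s28} rej; 3/3 single-dels accept.
'gwaa': N↓-sim [65, 59, 38, 13, 2] end={s28,s77} rej; 4/4 del acc.
'agua': |S_i|=[65, 49, 34, 16, 2] end={s28,s77} ∉↓L; 4/4 single-dels accept.
'ugaaw': N↓-sim [65, 58, 51, 36, 9, 1] end={s28} — reject; 5/5 del acc.
'gutww': |S_i|=[65, 59, 43, 24, 9, 1] end={s28} — reject; 5/5 deletions ∈↓L.
'gwauut': N↓-sim [65, 59, 38, 13, 9, 5, 1] end={s28} ∉↓L; 6/6 del acc.
6 obstructions.


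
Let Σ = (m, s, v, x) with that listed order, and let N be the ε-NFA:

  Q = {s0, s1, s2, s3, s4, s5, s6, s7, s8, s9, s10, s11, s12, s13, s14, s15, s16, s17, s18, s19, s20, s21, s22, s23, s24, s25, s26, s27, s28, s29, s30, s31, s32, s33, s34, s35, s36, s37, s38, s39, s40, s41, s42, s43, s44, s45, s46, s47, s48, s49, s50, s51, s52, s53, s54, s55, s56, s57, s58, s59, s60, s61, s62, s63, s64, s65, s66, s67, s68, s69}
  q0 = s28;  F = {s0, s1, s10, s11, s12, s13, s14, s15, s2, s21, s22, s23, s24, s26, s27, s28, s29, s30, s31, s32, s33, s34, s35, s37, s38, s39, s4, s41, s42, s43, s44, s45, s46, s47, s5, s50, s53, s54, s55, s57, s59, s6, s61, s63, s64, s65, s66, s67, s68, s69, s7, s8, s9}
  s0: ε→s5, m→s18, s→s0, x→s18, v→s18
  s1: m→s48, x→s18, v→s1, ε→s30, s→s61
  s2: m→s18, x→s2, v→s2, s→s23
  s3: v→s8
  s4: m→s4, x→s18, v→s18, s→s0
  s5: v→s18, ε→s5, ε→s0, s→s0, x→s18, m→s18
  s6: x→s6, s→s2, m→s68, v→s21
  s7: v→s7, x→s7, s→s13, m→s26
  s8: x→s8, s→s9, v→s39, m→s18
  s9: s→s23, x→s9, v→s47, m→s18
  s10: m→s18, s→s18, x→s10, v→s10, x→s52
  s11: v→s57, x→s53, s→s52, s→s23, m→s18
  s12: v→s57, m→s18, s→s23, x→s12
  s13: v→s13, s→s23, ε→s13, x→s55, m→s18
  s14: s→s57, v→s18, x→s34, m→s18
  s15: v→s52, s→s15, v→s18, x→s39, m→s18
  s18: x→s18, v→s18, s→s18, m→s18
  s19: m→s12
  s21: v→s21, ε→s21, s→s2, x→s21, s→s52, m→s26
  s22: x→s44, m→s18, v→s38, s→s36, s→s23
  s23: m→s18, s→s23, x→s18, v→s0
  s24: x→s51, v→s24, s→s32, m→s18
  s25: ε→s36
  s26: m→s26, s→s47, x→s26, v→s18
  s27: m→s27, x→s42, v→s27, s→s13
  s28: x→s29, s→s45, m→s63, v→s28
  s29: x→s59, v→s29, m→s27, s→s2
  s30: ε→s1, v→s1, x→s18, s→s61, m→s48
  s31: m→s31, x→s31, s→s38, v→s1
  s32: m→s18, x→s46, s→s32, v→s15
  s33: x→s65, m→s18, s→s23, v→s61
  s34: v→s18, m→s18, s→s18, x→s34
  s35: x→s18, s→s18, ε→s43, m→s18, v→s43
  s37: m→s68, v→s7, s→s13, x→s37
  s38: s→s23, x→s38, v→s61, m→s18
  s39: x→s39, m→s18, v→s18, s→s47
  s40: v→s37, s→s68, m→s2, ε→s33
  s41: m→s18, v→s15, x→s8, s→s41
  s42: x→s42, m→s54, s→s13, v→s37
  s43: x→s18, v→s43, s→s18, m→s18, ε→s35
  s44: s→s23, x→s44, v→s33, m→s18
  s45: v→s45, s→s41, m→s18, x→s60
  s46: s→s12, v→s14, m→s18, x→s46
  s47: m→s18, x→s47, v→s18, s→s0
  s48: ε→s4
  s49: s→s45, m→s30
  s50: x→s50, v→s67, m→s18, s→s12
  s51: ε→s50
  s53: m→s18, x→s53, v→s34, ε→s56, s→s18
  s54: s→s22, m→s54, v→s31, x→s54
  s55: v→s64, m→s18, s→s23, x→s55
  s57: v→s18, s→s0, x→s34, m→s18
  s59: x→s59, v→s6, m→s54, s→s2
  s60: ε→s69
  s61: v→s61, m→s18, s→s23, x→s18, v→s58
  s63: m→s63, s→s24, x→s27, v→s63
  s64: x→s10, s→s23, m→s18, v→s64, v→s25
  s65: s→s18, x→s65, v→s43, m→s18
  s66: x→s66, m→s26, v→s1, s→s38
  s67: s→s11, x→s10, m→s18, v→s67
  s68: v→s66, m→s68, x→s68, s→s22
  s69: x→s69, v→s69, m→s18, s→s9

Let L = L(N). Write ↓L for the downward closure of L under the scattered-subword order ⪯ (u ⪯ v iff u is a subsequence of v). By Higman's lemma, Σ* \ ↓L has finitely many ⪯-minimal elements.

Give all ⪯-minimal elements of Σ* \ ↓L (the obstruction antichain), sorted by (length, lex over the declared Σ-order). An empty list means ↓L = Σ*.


|Q|=70, |F|=53, |δ|=245 (15 ε).
min D↑ (51 st, q0=0, F={6}): 0:m→1,s→2,v→0,x→3 1:m→1,s→4,v→1,x→5 2:m→6,s→7,v→2,x→8 3:m→5,s→9,v→3,x→10 4:m→6,s→11,v→4,x→12 5:m→5,s→13,v→5,x→14 6:m→6,s→6,v→6,x→6 7:m→6,s→7,v→15,x→16 8:m→6,s→17,v→8,x→8 9:m→6,s→18,v→9,x→9 10:m→19,s→9,v→20,x→10 11:m→6,s→11,v→15,x→21 12:m→6,s→22,v→23,x→12 13:m→6,s→18,v→13,x→24 14:m→19,s→13,v→25,x→14 15:m→6,s→15,v→6,x→26 16:m→6,s→17,v→26,x→16 17:m→6,s→18,v→27,x→17 18:m→6,s→18,v→28,x→6 19:m→19,s→29,v→30,x→19 20:m→31,s→9,v→32,x→20 21:m→6,s→22,v→33,x→21 22:m→6,s→18,v→34,x→22 23:m→6,s→35,v→23,x→36 24:m→6,s→18,v→37,x→24 25:m→31,s→13,v→38,x→25 26:m→6,s→27,v→6,x→26 27:m→6,s→28,v→6,x→27 28:m→6,s→28,v→6,x→6 29:m→6,s→18,v→39,x→40 30:m→30,s→39,v→41,x→30 31:m→31,s→29,v→42,x→31 32:m→43,s→9,v→32,x→32 33:m→6,s→34,v→6,x→44 34:m→6,s→28,v→6,x→44 35:m→6,s→18,v→34,x→45 36:m→6,s→6,v→36,x→36 37:m→6,s→18,v→37,x→36 38:m→43,s→13,v→38,x→38 39:m→6,s→18,v→46,x→39 40:m→6,s→18,v→47,x→40 41:m→48,s→46,v→41,x→6 42:m→43,s→39,v→41,x→42 43:m→43,s→27,v→6,x→43 44:m→6,s→6,v→6,x→44 45:m→6,s→6,v→44,x→45 46:m→6,s→18,v→46,x→6 47:m→6,s→18,v→46,x→49 48:m→48,s→28,v→6,x→6 49:m→6,s→6,v→50,x→49 50:m→6,s→6,v→50,x→6 (ε-aug+det+¬).
'sm': N↓-sim [62, 43, 1] end={s18} — reject; 2/2 del acc.
'ssvv': N↓-sim [62, 43, 21, 10, 2] end={s18,s52} — reject; 4/4 deletions ∈↓L.
'xssx': run [62, 55, 29, 6, 1] end={s18} ∉↓L; 4/4 del acc.
'msxvxs': |S_i|=[62, 50, 36, 31, 22, 9, 1] end={s18} — reject; 6/6 del acc.
'xxmvvx': |S_i|=[62, 55, 51, 24, 19, 12, 1] end={s18} — reject; 6/6 single-dels accept.
'xxvvmv': run [62, 55, 51, 44, 36, 7, 1] end={s18} rej; 6/6 deletions ∈↓L.
6 obstructions.

Antichain: [sm, ssvv, xssx, msxvxs, xxmvvx, xxvvmv].


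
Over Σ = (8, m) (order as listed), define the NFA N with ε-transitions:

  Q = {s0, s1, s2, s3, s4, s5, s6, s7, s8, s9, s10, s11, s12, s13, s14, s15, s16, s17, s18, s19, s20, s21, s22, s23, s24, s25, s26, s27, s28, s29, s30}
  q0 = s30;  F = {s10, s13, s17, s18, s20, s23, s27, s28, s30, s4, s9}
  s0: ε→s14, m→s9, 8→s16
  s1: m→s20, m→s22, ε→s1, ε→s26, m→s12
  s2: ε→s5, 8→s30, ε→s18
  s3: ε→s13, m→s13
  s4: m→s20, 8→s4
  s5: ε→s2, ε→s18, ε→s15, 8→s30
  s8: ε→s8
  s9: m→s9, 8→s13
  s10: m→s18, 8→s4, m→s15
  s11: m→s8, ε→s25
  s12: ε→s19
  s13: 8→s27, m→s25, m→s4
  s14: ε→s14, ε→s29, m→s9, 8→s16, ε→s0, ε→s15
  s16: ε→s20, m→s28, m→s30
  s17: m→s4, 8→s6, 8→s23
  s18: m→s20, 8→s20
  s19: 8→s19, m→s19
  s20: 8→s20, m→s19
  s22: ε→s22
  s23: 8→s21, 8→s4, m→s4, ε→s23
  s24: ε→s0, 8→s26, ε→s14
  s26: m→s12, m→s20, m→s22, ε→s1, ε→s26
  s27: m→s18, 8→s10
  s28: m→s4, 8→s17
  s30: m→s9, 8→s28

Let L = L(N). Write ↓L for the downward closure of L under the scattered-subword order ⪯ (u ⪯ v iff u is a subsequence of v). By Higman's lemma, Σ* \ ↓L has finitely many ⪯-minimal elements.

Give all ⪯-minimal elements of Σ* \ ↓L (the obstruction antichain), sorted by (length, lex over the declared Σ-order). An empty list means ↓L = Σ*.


|Q|=31, |F|=11, |δ|=68 (23 ε).
min D↑ (12 st, q0=0, F={9}): 0:8→1,m→2 1:8→3,m→4 2:8→5,m→2 3:8→6,m→4 4:8→4,m→7 5:8→8,m→4 6:8→4,m→4 7:8→7,m→9 8:8→10,m→11 9:8→9,m→9 10:8→4,m→11 11:8→7,m→7 (ε-aug+det+¬).
'8mmm': N↓-sim [16, 14, 6, 2, 1] end={s19} ∉↓L; 4/4 deletions ∈↓L.
'8888mm': |S_i|=[16, 14, 11, 9, 4, 2, 1] end={s19} rej; 6/6 del acc.
'm88m8m': |S_i|=[16, 10, 9, 7, 4, 2, 1] end={s19} — reject; 6/6 del acc.
3 words, ⪯-incomp.

min(Σ*\↓L) = [8mmm, 8888mm, m88m8m].


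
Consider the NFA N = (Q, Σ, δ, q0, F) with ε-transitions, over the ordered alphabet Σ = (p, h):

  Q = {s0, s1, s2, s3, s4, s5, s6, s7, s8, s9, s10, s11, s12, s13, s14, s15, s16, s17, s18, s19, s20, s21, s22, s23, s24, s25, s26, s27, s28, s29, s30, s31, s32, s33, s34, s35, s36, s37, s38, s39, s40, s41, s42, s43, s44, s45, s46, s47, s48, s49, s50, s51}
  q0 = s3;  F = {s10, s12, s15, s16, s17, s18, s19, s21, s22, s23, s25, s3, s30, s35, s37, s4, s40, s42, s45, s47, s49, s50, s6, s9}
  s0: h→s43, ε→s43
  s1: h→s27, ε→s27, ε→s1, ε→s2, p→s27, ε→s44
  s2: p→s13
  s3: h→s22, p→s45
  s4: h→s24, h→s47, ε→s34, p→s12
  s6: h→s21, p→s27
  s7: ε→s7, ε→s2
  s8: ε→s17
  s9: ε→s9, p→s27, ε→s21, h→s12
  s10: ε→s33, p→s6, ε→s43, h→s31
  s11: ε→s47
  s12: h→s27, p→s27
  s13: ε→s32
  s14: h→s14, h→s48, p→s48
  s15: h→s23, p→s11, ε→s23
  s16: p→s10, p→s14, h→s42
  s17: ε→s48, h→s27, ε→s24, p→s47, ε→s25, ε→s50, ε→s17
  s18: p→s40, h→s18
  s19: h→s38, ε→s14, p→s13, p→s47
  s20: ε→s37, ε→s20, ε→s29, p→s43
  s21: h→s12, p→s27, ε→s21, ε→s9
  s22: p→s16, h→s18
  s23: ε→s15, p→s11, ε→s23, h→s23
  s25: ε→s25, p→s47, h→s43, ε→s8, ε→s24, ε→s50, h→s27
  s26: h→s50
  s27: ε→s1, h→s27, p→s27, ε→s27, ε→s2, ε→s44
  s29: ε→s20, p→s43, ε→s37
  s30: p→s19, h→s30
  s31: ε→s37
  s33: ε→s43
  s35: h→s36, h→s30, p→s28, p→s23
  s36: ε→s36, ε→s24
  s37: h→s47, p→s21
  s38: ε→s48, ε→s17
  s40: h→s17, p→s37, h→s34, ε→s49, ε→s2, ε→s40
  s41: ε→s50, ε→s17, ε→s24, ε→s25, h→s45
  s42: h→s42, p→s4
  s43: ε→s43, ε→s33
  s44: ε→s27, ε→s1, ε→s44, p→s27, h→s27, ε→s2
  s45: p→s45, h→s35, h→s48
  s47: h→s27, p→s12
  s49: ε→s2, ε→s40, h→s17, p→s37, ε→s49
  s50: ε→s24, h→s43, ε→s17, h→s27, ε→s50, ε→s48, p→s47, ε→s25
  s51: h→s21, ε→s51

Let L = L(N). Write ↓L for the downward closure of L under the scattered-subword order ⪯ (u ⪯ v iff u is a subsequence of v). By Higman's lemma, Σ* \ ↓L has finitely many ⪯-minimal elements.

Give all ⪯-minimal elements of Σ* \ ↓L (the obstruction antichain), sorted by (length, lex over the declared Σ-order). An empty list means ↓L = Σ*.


A = [phpph, hpppp, hhphh, hpphhh].

|Q|=52, |F|=24, |δ|=140 (67 ε).
min D↑ (20 st, q0=0, F={18}): 0:p→1,h→2 1:p→1,h→3 2:p→4,h→5 3:p→6,h→7 4:p→8,h→9 5:p→10,h→5 6:p→11,h→6 7:p→12,h→7 8:p→13,h→14 9:p→15,h→9 10:p→14,h→16 11:p→17,h→18 12:p→11,h→16 13:p→18,h→19 14:p→19,h→11 15:p→17,h→11 16:p→11,h→18 17:p→18,h→18 18:p→18,h→18 19:p→18,h→17 [Hopcroft].
'phpph': run [42, 39, 33, 27, 10, 6] end={s1,s13,s2,s27,s32,s44} — reject; 5/5 single-dels accept.
'hpppp': run [42, 40, 35, 22, 11, 6] end={s1,s13,s2,s27,s32,s44} rej; 5/5 single-dels accept.
'hhphh': |S_i|=[42, 40, 34, 27, 19, 10] end={s1,s13,s14,s2,s27,s32,s33,s43,s44,s48} rej; 5/5 del acc.
'hpphhh': N↓-sim [42, 40, 35, 22, 15, 10, 8] end={s1,s13,s14,s2,s27,s32,s44,s48} rej; 6/6 deletions ∈↓L.
4 obstructions.


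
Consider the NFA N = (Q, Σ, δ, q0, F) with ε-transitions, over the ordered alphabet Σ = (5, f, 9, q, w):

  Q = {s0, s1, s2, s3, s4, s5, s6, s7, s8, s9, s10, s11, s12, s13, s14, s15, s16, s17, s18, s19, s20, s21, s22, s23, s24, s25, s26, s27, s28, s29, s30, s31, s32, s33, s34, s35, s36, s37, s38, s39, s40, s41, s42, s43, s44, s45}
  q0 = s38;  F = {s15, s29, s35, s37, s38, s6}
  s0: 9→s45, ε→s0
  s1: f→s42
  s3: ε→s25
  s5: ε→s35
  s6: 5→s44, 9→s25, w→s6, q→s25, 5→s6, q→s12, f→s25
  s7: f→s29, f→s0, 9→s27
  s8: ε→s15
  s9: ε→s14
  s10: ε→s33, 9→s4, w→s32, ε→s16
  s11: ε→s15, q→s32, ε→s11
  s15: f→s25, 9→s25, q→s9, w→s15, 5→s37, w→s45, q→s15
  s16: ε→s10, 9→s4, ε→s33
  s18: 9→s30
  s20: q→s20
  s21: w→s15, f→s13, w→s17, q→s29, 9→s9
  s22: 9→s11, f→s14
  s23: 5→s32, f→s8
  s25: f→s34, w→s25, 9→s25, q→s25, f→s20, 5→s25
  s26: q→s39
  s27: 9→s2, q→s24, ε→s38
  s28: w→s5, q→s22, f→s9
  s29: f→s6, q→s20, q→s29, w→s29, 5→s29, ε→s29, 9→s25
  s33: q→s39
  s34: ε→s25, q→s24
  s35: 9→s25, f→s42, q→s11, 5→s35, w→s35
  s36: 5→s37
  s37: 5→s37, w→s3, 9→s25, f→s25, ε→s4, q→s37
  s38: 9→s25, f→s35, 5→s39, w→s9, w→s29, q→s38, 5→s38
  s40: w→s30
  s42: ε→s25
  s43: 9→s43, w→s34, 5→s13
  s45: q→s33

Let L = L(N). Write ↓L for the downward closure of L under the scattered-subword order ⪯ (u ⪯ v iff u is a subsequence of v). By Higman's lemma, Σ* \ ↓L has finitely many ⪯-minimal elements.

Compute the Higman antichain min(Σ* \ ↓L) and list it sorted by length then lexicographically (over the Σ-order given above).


min(Σ*\↓L) = [9, ff, wfq, fq5w].

|Q|=46, |F|=6, |δ|=93 (16 ε).
min D↑ (7 st, q0=0, F={2}): 0:5→0,f→1,9→2,q→0,w→3 1:5→1,f→2,9→2,q→4,w→1 2:5→2,f→2,9→2,q→2,w→2 3:5→3,f→5,9→2,q→3,w→3 4:5→6,f→2,9→2,q→4,w→4 5:5→5,f→2,9→2,q→2,w→5 6:5→6,f→2,9→2,q→6,w→2 [Hopcroft].
'9': run [22, 4] end={s20,s24,s25,s34} rej; 1/1 deletions ∈↓L.
'ff': run [22, 20, 5] end={s20,s24,s25,s34,s42} ∉↓L; 2/2 del acc.
'wfq': |S_i|=[22, 21, 8, 5] end={s12,s20,s24,s25,s34} rej; 3/3 single-dels accept.
'fq5w': N↓-sim [22, 20, 16, 7, 5] end={s20,s24,s25,s3,s34} — reject; 4/4 del acc.
4 words, ⪯-incomp.


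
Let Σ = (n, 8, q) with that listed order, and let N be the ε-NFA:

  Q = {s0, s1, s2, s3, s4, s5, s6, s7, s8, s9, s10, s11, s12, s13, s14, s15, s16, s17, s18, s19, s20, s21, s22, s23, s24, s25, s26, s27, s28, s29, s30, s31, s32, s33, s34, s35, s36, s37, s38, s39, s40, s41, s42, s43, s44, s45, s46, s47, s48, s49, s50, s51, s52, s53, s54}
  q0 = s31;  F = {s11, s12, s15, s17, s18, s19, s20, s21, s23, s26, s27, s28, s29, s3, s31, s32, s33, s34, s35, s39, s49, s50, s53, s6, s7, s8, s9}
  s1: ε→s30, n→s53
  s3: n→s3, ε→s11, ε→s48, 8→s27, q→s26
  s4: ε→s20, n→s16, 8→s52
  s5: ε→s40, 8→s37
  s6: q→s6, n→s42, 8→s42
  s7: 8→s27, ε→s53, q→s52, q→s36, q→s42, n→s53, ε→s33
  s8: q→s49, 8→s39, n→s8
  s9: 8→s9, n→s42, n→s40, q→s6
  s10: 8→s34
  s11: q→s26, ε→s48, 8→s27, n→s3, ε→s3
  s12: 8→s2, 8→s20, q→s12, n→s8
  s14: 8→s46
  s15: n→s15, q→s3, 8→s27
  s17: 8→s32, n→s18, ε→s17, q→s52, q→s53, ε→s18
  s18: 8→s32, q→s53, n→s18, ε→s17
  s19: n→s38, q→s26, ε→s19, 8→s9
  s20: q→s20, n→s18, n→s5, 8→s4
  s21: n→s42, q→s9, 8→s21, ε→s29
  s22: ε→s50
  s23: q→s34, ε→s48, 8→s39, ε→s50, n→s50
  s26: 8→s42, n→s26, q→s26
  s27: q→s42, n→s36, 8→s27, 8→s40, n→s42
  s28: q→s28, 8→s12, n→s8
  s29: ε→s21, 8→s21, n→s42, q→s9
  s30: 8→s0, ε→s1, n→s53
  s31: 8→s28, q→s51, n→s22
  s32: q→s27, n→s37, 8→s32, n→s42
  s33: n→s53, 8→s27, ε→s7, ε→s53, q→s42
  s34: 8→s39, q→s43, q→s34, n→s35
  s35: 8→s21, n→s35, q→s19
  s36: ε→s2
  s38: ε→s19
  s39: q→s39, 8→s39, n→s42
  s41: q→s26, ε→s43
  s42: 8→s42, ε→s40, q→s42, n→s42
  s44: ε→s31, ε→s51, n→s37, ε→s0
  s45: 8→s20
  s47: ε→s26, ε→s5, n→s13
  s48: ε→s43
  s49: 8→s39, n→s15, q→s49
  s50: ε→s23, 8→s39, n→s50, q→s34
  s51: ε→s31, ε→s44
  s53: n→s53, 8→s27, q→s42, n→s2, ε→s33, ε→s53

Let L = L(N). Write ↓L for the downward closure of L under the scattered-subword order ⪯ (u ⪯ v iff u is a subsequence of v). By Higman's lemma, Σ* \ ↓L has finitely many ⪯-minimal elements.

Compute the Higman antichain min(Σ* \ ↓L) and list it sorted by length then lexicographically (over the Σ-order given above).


|Q|=55, |F|=27, |δ|=143 (36 ε).
min D↑ (22 st, q0=0, F={7}): 0:n→1,8→2,q→0 1:n→1,8→3,q→4 2:n→5,8→6,q→2 3:n→7,8→3,q→3 4:n→8,8→3,q→4 5:n→5,8→3,q→9 6:n→5,8→10,q→6 7:n→7,8→7,q→7 8:n→8,8→11,q→12 9:n→13,8→3,q→9 10:n→14,8→10,q→10 11:n→7,8→11,q→15 12:n→12,8→15,q→16 13:n→13,8→17,q→18 14:n→14,8→19,q→20 15:n→7,8→15,q→21 16:n→16,8→7,q→16 17:n→7,8→17,q→7 18:n→18,8→17,q→16 19:n→7,8→19,q→17 20:n→20,8→17,q→7 21:n→7,8→7,q→21.
'n8n': |S_i|=[43, 35, 12, 5] end={s2,s36,s37,s40,s42} ∉↓L; 3/3 single-dels accept.
'nqnqq8': run [43, 35, 25, 22, 15, 4, 2] end={s40,s42} ∉↓L; 6/6 single-dels accept.
'8nqn8q': run [43, 32, 24, 17, 15, 5, 2] end={s40,s42} rej; 6/6 deletions ∈↓L.
'888nqq': N↓-sim [43, 32, 31, 22, 15, 9, 5] end={s2,s36,s40,s42,s52} ∉↓L; 6/6 deletions ∈↓L.
4 obstructions.

Antichain: [n8n, nqnqq8, 8nqn8q, 888nqq].


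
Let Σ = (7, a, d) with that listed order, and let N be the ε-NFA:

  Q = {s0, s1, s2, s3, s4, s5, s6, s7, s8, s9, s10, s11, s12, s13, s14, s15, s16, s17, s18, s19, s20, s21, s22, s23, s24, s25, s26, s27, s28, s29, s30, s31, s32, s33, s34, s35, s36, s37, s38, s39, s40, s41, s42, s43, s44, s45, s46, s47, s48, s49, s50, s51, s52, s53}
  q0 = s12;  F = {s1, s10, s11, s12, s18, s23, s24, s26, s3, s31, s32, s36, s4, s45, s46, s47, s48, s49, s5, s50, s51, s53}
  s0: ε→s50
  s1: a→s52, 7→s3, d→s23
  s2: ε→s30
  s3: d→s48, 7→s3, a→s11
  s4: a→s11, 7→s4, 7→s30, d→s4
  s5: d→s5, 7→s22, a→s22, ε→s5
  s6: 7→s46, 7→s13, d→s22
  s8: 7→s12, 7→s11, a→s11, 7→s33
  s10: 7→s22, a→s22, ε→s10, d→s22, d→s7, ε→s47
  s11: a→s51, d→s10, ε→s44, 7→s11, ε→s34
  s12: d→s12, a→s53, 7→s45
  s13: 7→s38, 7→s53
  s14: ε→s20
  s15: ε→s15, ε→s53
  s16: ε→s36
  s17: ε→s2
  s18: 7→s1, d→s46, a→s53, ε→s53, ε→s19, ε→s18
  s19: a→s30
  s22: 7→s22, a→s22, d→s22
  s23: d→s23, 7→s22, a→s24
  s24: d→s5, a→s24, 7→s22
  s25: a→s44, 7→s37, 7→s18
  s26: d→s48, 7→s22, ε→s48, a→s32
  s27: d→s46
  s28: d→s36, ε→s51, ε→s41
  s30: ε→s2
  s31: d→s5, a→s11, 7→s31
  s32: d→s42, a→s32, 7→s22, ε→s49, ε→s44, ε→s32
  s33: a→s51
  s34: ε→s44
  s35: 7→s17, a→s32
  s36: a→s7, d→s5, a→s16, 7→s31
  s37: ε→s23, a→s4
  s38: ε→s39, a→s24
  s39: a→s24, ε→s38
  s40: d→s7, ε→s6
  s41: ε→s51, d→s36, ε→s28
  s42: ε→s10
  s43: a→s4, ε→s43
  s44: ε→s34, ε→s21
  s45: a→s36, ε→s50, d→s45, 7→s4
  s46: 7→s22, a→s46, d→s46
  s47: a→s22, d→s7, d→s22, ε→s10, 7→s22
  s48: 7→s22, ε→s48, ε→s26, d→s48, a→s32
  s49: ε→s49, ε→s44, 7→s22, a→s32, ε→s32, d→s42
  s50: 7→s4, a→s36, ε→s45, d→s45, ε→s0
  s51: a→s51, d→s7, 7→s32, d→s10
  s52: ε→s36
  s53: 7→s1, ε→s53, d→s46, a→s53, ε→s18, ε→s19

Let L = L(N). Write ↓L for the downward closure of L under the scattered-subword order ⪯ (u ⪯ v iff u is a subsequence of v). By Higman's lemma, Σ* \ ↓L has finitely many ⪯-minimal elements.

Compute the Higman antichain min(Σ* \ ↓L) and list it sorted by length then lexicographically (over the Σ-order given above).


Antichain: [ad7, 7ada, 77add, 77aa77].

|Q|=54, |F|=22, |δ|=144 (46 ε).
min D↑ (18 st, q0=0, F={12}): 0:7→1,a→2,d→0 1:7→3,a→4,d→1 2:7→5,a→2,d→6 3:7→3,a→7,d→3 4:7→8,a→4,d→9 5:7→10,a→4,d→11 6:7→12,a→6,d→6 7:7→7,a→13,d→14 8:7→8,a→7,d→9 9:7→12,a→12,d→9 10:7→10,a→7,d→15 11:7→12,a→16,d→11 12:7→12,a→12,d→12 13:7→17,a→13,d→14 14:7→12,a→12,d→12 15:7→12,a→17,d→15 16:7→12,a→16,d→9 17:7→12,a→17,d→14.
'ad7': N↓-sim [34, 29, 16, 1] end={s22} rej; 3/3 del acc.
'7ada': |S_i|=[34, 29, 18, 6, 1] end={s22} — reject; 4/4 single-dels accept.
'77add': N↓-sim [34, 29, 20, 12, 5, 2] end={s22,s7} ∉↓L; 5/5 single-dels accept.
'77aa77': |S_i|=[34, 29, 20, 12, 11, 10, 1] end={s22} rej; 6/6 single-dels accept.
4 minimals (antichain).


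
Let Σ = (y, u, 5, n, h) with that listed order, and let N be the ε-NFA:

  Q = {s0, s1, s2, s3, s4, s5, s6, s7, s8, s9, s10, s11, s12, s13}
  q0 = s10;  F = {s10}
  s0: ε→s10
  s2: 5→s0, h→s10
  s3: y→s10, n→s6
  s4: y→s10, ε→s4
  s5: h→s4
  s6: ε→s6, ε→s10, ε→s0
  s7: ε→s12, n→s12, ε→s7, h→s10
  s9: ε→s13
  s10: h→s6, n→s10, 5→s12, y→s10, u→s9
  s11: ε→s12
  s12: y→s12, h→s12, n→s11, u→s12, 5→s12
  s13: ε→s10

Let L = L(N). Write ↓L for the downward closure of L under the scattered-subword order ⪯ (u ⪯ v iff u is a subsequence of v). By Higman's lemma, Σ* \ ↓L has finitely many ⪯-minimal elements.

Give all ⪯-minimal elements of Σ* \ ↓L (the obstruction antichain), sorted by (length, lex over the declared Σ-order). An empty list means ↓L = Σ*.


min(Σ*\↓L) = [5].

|Q|=14, |F|=1, |δ|=28 (10 ε).
min D↑ (2 st, q0=0, F={1}): 0:y→0,u→0,5→1,n→0,h→0 1:y→1,u→1,5→1,n→1,h→1 [Hopcroft].
'5': N↓-sim [7, 2] end={s11,s12} ∉↓L; 1/1 single-dels accept.
1 words, ⪯-incomp.


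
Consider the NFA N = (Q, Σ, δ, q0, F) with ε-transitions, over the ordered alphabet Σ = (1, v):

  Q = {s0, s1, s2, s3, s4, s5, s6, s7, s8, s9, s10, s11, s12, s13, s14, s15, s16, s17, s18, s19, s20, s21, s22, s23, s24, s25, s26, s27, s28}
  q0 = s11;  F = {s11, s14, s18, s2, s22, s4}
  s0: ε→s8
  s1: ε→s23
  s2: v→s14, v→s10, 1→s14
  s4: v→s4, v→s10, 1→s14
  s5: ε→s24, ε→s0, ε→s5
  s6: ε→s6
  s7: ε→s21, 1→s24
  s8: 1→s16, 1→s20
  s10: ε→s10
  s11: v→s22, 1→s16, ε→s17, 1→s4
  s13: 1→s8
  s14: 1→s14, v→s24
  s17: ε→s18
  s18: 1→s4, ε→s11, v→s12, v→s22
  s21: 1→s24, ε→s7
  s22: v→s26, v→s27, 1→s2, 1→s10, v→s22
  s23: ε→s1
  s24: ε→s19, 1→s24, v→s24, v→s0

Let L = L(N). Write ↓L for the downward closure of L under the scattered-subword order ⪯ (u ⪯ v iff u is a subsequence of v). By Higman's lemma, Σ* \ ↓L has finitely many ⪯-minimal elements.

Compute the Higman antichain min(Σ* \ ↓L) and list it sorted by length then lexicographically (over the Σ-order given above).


min(Σ*\↓L) = [11v, v1vv].

|Q|=29, |F|=6, |δ|=41 (14 ε).
min D↑ (6 st, q0=0, F={5}): 0:1→1,v→2 1:1→3,v→1 2:1→4,v→2 3:1→3,v→5 4:1→3,v→3 5:1→5,v→5 [Hopcroft].
'11v': run [17, 10, 7, 6] end={s0,s16,s19,s20,s24,s8} ∉↓L; 3/3 single-dels accept.
'v1vv': run [17, 14, 9, 8, 6] end={s0,s16,s19,s20,s24,s8} rej; 4/4 single-dels accept.
2 words, ⪯-incomp.


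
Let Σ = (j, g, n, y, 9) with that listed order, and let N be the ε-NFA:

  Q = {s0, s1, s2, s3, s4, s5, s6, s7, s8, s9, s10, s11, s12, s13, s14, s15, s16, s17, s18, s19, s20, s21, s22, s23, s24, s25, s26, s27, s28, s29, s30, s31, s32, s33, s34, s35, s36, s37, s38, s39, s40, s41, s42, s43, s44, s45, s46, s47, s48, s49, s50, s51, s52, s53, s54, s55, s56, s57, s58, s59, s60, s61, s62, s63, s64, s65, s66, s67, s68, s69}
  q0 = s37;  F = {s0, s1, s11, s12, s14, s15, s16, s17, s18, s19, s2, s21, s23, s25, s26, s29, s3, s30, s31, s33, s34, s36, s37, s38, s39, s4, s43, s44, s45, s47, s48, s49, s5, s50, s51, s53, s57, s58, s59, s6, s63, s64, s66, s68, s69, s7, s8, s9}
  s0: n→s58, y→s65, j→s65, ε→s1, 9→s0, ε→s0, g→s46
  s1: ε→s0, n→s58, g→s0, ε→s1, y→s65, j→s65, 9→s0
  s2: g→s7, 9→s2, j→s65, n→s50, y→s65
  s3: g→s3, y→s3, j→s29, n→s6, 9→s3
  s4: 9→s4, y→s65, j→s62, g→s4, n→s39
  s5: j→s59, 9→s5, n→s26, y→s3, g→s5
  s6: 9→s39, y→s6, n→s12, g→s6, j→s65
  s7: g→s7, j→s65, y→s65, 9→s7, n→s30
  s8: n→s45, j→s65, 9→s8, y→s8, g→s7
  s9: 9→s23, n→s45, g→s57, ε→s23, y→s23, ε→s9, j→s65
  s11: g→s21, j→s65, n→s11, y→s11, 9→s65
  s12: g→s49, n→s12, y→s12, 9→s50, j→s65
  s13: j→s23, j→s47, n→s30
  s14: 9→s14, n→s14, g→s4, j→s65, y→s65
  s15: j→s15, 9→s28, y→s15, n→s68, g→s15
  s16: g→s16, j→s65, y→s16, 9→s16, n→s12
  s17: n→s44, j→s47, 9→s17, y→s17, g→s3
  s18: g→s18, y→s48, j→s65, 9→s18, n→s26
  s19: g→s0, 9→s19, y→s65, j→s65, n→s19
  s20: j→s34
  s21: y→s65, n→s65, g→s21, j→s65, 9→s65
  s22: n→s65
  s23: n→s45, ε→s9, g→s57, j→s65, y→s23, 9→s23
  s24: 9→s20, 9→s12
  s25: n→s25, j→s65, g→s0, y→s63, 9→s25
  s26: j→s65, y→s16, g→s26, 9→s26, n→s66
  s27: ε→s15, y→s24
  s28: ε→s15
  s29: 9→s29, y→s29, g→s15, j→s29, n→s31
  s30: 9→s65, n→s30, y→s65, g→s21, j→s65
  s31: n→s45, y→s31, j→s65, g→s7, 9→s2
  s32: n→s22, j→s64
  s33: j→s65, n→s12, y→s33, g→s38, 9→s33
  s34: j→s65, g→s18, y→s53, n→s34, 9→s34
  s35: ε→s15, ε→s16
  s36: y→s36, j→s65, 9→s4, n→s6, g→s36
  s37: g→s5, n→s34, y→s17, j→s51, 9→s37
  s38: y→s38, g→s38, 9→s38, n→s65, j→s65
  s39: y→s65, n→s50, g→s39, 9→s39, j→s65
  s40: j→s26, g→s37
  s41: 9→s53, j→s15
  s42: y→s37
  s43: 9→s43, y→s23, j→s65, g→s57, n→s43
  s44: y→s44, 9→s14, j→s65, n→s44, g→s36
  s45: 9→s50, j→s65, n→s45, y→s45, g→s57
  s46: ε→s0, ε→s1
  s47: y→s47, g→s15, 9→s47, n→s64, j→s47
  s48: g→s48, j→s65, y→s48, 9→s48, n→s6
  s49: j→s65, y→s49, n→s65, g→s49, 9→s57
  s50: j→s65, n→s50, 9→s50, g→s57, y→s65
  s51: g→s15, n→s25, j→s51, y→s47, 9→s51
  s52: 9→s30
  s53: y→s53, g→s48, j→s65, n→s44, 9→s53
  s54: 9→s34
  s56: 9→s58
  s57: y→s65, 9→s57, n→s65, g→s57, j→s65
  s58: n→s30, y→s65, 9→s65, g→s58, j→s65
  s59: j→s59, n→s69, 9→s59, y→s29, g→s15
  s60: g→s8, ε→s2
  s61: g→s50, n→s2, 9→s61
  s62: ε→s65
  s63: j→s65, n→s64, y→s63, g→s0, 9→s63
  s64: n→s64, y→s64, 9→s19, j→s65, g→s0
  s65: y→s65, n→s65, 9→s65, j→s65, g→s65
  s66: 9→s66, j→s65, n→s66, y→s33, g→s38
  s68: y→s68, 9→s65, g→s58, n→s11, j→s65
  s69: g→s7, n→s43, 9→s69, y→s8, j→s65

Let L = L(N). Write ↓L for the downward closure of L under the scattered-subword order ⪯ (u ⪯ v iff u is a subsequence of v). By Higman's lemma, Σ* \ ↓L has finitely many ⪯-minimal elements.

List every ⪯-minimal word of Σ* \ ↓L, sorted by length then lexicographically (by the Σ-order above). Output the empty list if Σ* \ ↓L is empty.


A = [nj, jgn9, jngy, yn9y, gnngn].

|Q|=70, |F|=48, |δ|=282 (15 ε).
min D↑ (47 st, q0=0, F={11}): 0:j→1,g→2,n→3,y→4,9→0 1:j→1,g→5,n→6,y→7,9→1 2:j→8,g→2,n→9,y→10,9→2 3:j→11,g→12,n→3,y→13,9→3 4:j→7,g→10,n→14,y→4,9→4 5:j→5,g→5,n→15,y→5,9→5 6:j→11,g→16,n→6,y→17,9→6 7:j→7,g→5,n→18,y→7,9→7 8:j→8,g→5,n→19,y→20,9→8 9:j→11,g→9,n→21,y→22,9→9 10:j→20,g→10,n→23,y→10,9→10 11:j→11,g→11,n→11,y→11,9→11 12:j→11,g→12,n→9,y→24,9→12 13:j→11,g→24,n→14,y→13,9→13 14:j→11,g→25,n→14,y→14,9→26 15:j→11,g→27,n→28,y→15,9→11 16:j→11,g→16,n→27,y→11,9→16 17:j→11,g→16,n→18,y→17,9→17 18:j→11,g→16,n→18,y→18,9→29 19:j→11,g→30,n→31,y→32,9→19 20:j→20,g→5,n→33,y→20,9→20 21:j→11,g→34,n→21,y→35,9→21 22:j→11,g→22,n→36,y→22,9→22 23:j→11,g→23,n→36,y→23,9→37 24:j→11,g→24,n→23,y→24,9→24 25:j→11,g→25,n→23,y→25,9→38 26:j→11,g→38,n→26,y→11,9→26 27:j→11,g→27,n→39,y→11,9→11 28:j→11,g→40,n→28,y→28,9→11 29:j→11,g→16,n→29,y→11,9→29 30:j→11,g→30,n→39,y→11,9→30 31:j→11,g→41,n→31,y→42,9→31 32:j→11,g→30,n→43,y→32,9→32 33:j→11,g→30,n→43,y→33,9→44 34:j→11,g→34,n→11,y→34,9→34 35:j→11,g→34,n→36,y→35,9→35 36:j→11,g→45,n→36,y→36,9→46 37:j→11,g→37,n→46,y→11,9→37 38:j→11,g→38,n→37,y→11,9→38 39:j→11,g→40,n→39,y→11,9→11 40:j→11,g→40,n→11,y→11,9→11 41:j→11,g→41,n→11,y→11,9→41 42:j→11,g→41,n→43,y→42,9→42 43:j→11,g→41,n→43,y→43,9→46 44:j→11,g→30,n→46,y→11,9→44 45:j→11,g→45,n→11,y→45,9→41 46:j→11,g→41,n→46,y→11,9→46.
'nj': |S_i|=[52, 42, 2] end={s62,s65} ∉↓L; 2/2 deletions ∈↓L.
'jgn9': N↓-sim [52, 31, 13, 6, 1] end={s65} ∉↓L; 4/4 single-dels accept.
'jngy': N↓-sim [52, 31, 24, 9, 1] end={s65} rej; 4/4 deletions ∈↓L.
'yn9y': N↓-sim [52, 41, 26, 16, 1] end={s65} rej; 4/4 deletions ∈↓L.
'gnngn': run [52, 40, 26, 15, 5, 1] end={s65} — reject; 5/5 del acc.
5 obstructions.
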